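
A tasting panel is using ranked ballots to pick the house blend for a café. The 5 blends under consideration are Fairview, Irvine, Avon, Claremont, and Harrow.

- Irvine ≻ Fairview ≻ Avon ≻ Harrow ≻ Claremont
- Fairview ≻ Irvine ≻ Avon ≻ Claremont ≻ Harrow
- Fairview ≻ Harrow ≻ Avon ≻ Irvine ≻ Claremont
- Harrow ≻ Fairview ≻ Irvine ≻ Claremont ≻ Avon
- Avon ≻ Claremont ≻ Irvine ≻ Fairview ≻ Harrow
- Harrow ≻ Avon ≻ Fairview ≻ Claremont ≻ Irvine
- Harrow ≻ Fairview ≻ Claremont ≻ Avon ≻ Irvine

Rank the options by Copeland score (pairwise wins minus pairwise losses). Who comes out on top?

Fairview

Pairwise results:
  Fairview vs Irvine: Fairview wins 5–2.
  Fairview vs Avon: Fairview wins 5–2.
  Fairview vs Claremont: Fairview wins 6–1.
  Fairview vs Harrow: Fairview wins 4–3.
  Irvine vs Avon: Avon wins 4–3.
  Irvine vs Claremont: Irvine wins 4–3.
  Irvine vs Harrow: Harrow wins 4–3.
  Avon vs Claremont: Avon wins 5–2.
  Avon vs Harrow: Harrow wins 4–3.
  Claremont vs Harrow: Harrow wins 5–2.
Copeland scores (wins − losses):
  Fairview: 4 − 0 = 4
  Irvine: 1 − 3 = -2
  Avon: 2 − 2 = 0
  Claremont: 0 − 4 = -4
  Harrow: 3 − 1 = 2
Fairview has the best Copeland score.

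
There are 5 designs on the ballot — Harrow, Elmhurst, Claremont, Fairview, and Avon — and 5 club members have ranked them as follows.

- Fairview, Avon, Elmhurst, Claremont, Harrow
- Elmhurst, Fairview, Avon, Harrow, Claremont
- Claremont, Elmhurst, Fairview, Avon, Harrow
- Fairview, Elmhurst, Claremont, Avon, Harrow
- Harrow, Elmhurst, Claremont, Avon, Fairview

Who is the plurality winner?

First-place vote totals:
  Harrow: 1
  Elmhurst: 1
  Claremont: 1
  Fairview: 2
  Avon: 0
Fairview has the most first-place votes.

Fairview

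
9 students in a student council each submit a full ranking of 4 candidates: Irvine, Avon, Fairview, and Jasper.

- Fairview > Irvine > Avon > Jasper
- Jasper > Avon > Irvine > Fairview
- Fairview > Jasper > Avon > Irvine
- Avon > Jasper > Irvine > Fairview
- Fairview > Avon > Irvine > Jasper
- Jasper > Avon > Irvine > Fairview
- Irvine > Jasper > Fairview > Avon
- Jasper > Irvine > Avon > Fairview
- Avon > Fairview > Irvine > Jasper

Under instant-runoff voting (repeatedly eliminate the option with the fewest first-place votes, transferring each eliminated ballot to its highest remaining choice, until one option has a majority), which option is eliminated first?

Round 1: Fairview 3, Jasper 3, Avon 2, Irvine 1. Irvine has the fewest and is eliminated.
Round 2: Jasper 4, Fairview 3, Avon 2. Avon has the fewest and is eliminated.
Round 3: Jasper 5, Fairview 4. Jasper has a majority.

Irvine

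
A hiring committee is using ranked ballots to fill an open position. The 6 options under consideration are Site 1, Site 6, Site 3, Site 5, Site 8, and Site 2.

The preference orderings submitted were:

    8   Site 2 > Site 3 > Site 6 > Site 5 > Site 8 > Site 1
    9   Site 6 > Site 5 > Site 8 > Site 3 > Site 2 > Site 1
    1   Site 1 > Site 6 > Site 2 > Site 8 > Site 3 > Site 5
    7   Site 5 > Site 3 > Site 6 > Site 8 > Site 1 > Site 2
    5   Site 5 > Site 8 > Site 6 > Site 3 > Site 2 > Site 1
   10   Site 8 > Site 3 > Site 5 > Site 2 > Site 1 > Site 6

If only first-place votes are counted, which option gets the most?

Site 5

First-place vote totals:
  Site 1: 1
  Site 6: 9
  Site 3: 0
  Site 5: 12
  Site 8: 10
  Site 2: 8
Site 5 has the most first-place votes.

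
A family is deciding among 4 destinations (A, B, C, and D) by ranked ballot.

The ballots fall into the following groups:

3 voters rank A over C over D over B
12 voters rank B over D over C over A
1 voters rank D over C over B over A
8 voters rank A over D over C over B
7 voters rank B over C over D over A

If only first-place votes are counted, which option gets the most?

B

First-place vote totals:
  A: 11
  B: 19
  C: 0
  D: 1
B has the most first-place votes.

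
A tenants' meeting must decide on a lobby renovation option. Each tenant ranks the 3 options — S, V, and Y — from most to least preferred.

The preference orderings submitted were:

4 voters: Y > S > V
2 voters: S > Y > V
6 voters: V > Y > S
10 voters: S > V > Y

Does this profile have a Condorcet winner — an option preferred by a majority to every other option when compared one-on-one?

Head-to-head results (22 voters total):
S vs V: S wins 16–6.
S vs Y: S wins 12–10.
V vs Y: V wins 16–6.
S beats each rival — V (16–6), Y (12–10) — so S is the Condorcet winner.

Yes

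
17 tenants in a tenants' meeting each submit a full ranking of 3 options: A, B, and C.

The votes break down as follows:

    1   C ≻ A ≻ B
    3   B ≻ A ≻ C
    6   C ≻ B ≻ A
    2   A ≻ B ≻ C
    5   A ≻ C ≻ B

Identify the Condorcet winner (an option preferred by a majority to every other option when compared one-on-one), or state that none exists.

Head-to-head results (17 voters total):
A vs B: B wins 9–8.
A vs C: A wins 10–7.
B vs C: C wins 12–5.
No candidate beats all others: A beats C beats B beats A, a majority cycle.

There is no Condorcet winner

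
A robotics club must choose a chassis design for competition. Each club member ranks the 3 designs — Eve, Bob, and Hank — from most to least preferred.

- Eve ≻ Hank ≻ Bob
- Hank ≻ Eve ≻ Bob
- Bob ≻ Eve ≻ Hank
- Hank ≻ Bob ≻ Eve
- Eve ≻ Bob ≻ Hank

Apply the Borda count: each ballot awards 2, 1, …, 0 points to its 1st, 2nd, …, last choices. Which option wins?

Borda scores:
  Eve: 2 + 1 + 1 + 0 + 2 = 6
  Bob: 0 + 0 + 2 + 1 + 1 = 4
  Hank: 1 + 2 + 0 + 2 + 0 = 5
Eve has the highest total.

Eve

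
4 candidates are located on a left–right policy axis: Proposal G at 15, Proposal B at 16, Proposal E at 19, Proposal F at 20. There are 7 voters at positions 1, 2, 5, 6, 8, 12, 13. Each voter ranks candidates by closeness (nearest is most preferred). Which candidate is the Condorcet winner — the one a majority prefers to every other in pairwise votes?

Proposal G

With single-peaked preferences on a line, the Condorcet winner is the candidate closest to the median voter.
The median voter (position 6) is closest to Proposal G at 15.
Check: Proposal G vs Proposal F — voters closer to Proposal G: 7 of 7.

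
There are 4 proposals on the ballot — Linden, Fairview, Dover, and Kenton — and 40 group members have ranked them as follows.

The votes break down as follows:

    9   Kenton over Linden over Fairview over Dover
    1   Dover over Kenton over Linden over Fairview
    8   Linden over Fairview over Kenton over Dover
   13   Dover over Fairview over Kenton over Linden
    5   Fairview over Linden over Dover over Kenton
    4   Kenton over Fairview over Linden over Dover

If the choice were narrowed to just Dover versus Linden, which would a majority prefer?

Linden

Ballots ranking Dover above Linden: 1+13 = 14.
Ballots ranking Linden above Dover: 9+8+5+4 = 26.
Linden wins the head-to-head, 26–14.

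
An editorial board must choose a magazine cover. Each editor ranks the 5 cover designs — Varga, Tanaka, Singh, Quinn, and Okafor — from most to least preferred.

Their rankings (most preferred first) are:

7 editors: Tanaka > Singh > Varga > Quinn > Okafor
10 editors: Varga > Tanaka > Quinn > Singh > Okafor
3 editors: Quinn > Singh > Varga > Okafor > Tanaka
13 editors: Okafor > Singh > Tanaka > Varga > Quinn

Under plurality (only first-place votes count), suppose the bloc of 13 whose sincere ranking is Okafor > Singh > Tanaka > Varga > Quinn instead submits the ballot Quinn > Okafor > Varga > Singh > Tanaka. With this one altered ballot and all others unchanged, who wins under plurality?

First-place totals with the altered ballot: Varga 10, Tanaka 7, Singh 0, Quinn 16, Okafor 0.
The switch changes the winner from Okafor to Quinn.

Quinn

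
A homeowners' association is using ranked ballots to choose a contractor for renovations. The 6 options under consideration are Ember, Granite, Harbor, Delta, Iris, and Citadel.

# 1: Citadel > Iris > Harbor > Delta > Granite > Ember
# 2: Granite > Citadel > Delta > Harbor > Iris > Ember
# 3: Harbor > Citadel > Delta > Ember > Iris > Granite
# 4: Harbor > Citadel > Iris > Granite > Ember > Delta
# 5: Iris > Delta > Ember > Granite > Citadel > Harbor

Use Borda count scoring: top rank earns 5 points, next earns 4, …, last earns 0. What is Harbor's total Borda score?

Borda scores:
  Ember: 0 + 0 + 2 + 1 + 3 = 6
  Granite: 1 + 5 + 0 + 2 + 2 = 10
  Harbor: 3 + 2 + 5 + 5 + 0 = 15
  Delta: 2 + 3 + 3 + 0 + 4 = 12
  Iris: 4 + 1 + 1 + 3 + 5 = 14
  Citadel: 5 + 4 + 4 + 4 + 1 = 18

15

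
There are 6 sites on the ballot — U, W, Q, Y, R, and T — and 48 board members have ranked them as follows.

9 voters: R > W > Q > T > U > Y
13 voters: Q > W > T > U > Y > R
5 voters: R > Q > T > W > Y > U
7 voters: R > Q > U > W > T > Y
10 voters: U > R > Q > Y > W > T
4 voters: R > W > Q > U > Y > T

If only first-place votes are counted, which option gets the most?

First-place vote totals:
  U: 10
  W: 0
  Q: 13
  Y: 0
  R: 25
  T: 0
R has the most first-place votes.

R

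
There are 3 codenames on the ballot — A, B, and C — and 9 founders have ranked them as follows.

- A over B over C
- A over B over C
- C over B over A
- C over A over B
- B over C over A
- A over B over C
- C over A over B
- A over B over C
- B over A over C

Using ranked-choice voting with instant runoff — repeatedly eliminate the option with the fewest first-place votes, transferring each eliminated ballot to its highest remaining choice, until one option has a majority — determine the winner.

A

Round 1: A 4, C 3, B 2. B has the fewest and is eliminated.
Round 2: A 5, C 4. A has a majority.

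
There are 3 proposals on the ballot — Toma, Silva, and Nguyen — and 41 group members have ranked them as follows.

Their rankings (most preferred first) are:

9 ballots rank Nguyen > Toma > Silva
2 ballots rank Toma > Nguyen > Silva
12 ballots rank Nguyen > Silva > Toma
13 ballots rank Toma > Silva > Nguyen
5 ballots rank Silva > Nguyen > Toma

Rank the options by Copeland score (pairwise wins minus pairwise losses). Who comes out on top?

Pairwise results:
  Toma vs Silva: Toma wins 24–17.
  Toma vs Nguyen: Nguyen wins 26–15.
  Silva vs Nguyen: Nguyen wins 23–18.
Copeland scores (wins − losses):
  Toma: 1 − 1 = 0
  Silva: 0 − 2 = -2
  Nguyen: 2 − 0 = 2
Nguyen has the best Copeland score.

Nguyen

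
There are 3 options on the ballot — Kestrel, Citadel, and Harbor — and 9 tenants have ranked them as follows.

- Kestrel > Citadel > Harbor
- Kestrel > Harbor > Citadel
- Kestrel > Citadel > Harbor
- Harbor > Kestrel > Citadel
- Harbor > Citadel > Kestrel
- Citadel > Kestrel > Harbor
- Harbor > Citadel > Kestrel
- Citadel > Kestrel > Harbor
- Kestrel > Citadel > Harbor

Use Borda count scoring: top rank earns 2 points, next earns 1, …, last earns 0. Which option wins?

Kestrel

Borda scores:
  Kestrel: 2 + 2 + 2 + 1 + 0 + 1 + 0 + 1 + 2 = 11
  Citadel: 1 + 0 + 1 + 0 + 1 + 2 + 1 + 2 + 1 = 9
  Harbor: 0 + 1 + 0 + 2 + 2 + 0 + 2 + 0 + 0 = 7
Kestrel has the highest total.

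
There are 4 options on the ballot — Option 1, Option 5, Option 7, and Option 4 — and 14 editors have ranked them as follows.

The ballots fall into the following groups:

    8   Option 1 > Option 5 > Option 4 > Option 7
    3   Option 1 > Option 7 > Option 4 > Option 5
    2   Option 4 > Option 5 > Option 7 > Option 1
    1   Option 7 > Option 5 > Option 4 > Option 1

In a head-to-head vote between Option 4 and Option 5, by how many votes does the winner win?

Ballots ranking Option 4 above Option 5: 3+2 = 5.
Ballots ranking Option 5 above Option 4: 8+1 = 9.
Option 5 wins 9–5, a margin of 4.

4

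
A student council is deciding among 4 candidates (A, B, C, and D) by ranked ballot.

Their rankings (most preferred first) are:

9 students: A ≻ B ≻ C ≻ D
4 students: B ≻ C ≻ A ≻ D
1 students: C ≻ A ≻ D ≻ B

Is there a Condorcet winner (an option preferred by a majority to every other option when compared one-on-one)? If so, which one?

Head-to-head results (14 voters total):
A vs B: A wins 10–4.
A vs C: A wins 9–5.
A vs D: A wins 14–0.
B vs C: B wins 13–1.
B vs D: B wins 13–1.
C vs D: C wins 14–0.
A beats each rival — B (10–4), C (9–5), D (14–0) — so A is the Condorcet winner.

A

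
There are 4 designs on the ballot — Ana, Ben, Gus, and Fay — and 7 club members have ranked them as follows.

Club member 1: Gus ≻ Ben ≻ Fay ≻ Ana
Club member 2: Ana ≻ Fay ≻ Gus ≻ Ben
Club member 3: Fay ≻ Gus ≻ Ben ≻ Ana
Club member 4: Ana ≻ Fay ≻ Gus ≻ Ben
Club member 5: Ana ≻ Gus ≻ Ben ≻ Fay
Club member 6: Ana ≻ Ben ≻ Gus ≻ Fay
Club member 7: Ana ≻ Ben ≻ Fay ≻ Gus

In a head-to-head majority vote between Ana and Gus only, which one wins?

Ana

Ballots ranking Ana above Gus: 5.
Ballots ranking Gus above Ana: 2.
Ana wins the head-to-head, 5–2.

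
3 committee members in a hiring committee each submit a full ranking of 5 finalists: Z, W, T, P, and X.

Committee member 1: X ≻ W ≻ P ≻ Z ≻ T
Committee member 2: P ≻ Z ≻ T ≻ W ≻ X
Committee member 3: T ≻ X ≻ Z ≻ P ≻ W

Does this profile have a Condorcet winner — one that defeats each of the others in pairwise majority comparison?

No

Head-to-head results (3 voters total):
Z vs W: Z wins 2–1.
Z vs T: Z wins 2–1.
Z vs P: P wins 2–1.
Z vs X: X wins 2–1.
W vs T: T wins 2–1.
W vs P: P wins 2–1.
W vs X: X wins 2–1.
T vs P: P wins 2–1.
T vs X: T wins 2–1.
P vs X: X wins 2–1.
No candidate beats all others: Z beats T beats X beats Z, a majority cycle.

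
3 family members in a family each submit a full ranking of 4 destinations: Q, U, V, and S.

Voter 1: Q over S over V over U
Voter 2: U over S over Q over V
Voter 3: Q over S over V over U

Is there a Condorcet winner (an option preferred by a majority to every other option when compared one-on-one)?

Yes

Head-to-head results (3 voters total):
Q vs U: Q wins 2–1.
Q vs V: Q wins 3–0.
Q vs S: Q wins 2–1.
U vs V: V wins 2–1.
U vs S: S wins 2–1.
V vs S: S wins 3–0.
Q beats each rival — U (2–1), V (3–0), S (2–1) — so Q is the Condorcet winner.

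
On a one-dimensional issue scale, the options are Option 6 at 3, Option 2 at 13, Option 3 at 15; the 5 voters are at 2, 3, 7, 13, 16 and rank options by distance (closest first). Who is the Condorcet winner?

Option 6

With single-peaked preferences on a line, the Condorcet winner is the candidate closest to the median voter.
The median voter (position 7) is closest to Option 6 at 3.
Check: Option 6 vs Option 2 — voters closer to Option 6: 3 of 5.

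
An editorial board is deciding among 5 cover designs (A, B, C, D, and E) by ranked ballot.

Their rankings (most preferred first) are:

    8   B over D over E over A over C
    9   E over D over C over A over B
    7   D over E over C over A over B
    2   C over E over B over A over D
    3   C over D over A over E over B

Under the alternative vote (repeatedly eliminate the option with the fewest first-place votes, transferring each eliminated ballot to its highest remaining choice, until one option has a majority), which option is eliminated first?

A

Round 1: E 9, B 8, D 7, C 5, A 0. A has the fewest and is eliminated.
Round 2: E 9, B 8, D 7, C 5. C has the fewest and is eliminated.
Round 3: E 11, D 10, B 8. B has the fewest and is eliminated.
Round 4: D 18, E 11. D has a majority.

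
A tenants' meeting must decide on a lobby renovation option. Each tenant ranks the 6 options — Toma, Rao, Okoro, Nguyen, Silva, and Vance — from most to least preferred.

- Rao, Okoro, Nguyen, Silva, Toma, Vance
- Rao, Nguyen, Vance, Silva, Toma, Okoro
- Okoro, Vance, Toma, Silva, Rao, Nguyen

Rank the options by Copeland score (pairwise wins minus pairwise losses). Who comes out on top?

Pairwise results:
  Toma vs Rao: Rao wins 2–1.
  Toma vs Okoro: Okoro wins 2–1.
  Toma vs Nguyen: Nguyen wins 2–1.
  Toma vs Silva: Silva wins 2–1.
  Toma vs Vance: Vance wins 2–1.
  Rao vs Okoro: Rao wins 2–1.
  Rao vs Nguyen: Rao wins 3–0.
  Rao vs Silva: Rao wins 2–1.
  Rao vs Vance: Rao wins 2–1.
  Okoro vs Nguyen: Okoro wins 2–1.
  Okoro vs Silva: Okoro wins 2–1.
  Okoro vs Vance: Okoro wins 2–1.
  Nguyen vs Silva: Nguyen wins 2–1.
  Nguyen vs Vance: Nguyen wins 2–1.
  Silva vs Vance: Vance wins 2–1.
Copeland scores (wins − losses):
  Toma: 0 − 5 = -5
  Rao: 5 − 0 = 5
  Okoro: 4 − 1 = 3
  Nguyen: 3 − 2 = 1
  Silva: 1 − 4 = -3
  Vance: 2 − 3 = -1
Rao has the best Copeland score.

Rao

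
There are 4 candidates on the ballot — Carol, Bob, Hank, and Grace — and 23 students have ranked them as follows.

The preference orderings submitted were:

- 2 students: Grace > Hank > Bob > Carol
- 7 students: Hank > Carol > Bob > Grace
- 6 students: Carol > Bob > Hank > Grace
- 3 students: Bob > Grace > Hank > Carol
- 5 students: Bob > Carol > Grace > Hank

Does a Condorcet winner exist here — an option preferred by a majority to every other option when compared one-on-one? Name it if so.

None — there is no Condorcet winner

Head-to-head results (23 voters total):
Carol vs Bob: Carol wins 13–10.
Carol vs Hank: Hank wins 12–11.
Carol vs Grace: Carol wins 18–5.
Bob vs Hank: Bob wins 14–9.
Bob vs Grace: Bob wins 21–2.
Hank vs Grace: Hank wins 13–10.
No candidate beats all others: Carol beats Bob beats Hank beats Carol, a majority cycle.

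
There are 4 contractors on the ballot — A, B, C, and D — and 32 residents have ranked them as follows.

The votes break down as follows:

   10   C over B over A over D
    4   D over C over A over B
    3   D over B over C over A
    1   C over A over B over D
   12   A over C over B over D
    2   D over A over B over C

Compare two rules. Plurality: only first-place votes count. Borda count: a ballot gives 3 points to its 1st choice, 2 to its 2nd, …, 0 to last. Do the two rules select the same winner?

No

Plurality first-place counts: A 12, B 0, C 11, D 9 → A.
Borda totals: A 56, B 41, C 68, D 27 → C.
The two rules disagree: plurality picks A, Borda picks C.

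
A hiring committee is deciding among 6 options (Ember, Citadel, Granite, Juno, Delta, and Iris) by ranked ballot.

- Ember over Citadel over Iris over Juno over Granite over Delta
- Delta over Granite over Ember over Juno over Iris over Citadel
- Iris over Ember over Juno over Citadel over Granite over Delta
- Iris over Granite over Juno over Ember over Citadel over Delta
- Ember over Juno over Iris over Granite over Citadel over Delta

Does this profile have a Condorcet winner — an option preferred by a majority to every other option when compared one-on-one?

Yes

Head-to-head results (5 voters total):
Ember vs Citadel: Ember wins 5–0.
Ember vs Granite: Ember wins 3–2.
Ember vs Juno: Ember wins 4–1.
Ember vs Delta: Ember wins 4–1.
Ember vs Iris: Ember wins 3–2.
Citadel vs Granite: Granite wins 3–2.
Citadel vs Juno: Juno wins 4–1.
Citadel vs Delta: Citadel wins 4–1.
Citadel vs Iris: Iris wins 4–1.
Granite vs Juno: Juno wins 3–2.
Granite vs Delta: Granite wins 4–1.
Granite vs Iris: Iris wins 4–1.
Juno vs Delta: Juno wins 4–1.
Juno vs Iris: Iris wins 3–2.
Delta vs Iris: Iris wins 4–1.
Ember beats each rival — Citadel (5–0), Granite (3–2), Juno (4–1), Delta (4–1), Iris (3–2) — so Ember is the Condorcet winner.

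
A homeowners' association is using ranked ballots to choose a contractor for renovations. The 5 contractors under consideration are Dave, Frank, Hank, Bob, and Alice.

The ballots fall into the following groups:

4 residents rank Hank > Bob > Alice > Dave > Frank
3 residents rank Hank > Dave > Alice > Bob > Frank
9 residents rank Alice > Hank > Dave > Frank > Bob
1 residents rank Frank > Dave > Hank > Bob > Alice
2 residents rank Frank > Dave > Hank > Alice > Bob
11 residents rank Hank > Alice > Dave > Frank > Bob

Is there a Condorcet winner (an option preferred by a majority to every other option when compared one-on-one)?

Yes

Head-to-head results (30 voters total):
Dave vs Frank: Dave wins 27–3.
Dave vs Hank: Hank wins 27–3.
Dave vs Bob: Dave wins 26–4.
Dave vs Alice: Alice wins 24–6.
Frank vs Hank: Hank wins 27–3.
Frank vs Bob: Frank wins 23–7.
Frank vs Alice: Alice wins 27–3.
Hank vs Bob: Hank wins 30–0.
Hank vs Alice: Hank wins 21–9.
Bob vs Alice: Alice wins 25–5.
Hank beats each rival — Dave (27–3), Frank (27–3), Bob (30–0), Alice (21–9) — so Hank is the Condorcet winner.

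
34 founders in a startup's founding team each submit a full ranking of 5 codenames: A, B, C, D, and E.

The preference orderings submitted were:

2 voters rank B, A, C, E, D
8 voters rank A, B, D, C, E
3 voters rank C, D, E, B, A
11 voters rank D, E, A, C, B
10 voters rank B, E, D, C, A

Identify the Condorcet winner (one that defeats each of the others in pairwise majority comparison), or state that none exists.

Head-to-head results (34 voters total):
A vs B: A wins 19–15.
A vs C: A wins 21–13.
A vs D: D wins 24–10.
A vs E: E wins 24–10.
B vs C: B wins 20–14.
B vs D: B wins 20–14.
B vs E: B wins 20–14.
C vs D: D wins 29–5.
C vs E: E wins 21–13.
D vs E: D wins 22–12.
No candidate beats all others: A beats B beats D beats A, a majority cycle.

There is no Condorcet winner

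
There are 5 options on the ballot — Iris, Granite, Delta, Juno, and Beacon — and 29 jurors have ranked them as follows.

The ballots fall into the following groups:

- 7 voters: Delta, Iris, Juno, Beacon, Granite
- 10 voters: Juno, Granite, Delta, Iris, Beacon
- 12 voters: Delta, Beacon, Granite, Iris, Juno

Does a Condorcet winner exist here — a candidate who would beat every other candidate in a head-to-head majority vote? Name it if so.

Delta

Head-to-head results (29 voters total):
Iris vs Granite: Granite wins 22–7.
Iris vs Delta: Delta wins 29–0.
Iris vs Juno: Iris wins 19–10.
Iris vs Beacon: Iris wins 17–12.
Granite vs Delta: Delta wins 19–10.
Granite vs Juno: Juno wins 17–12.
Granite vs Beacon: Beacon wins 19–10.
Delta vs Juno: Delta wins 19–10.
Delta vs Beacon: Delta wins 29–0.
Juno vs Beacon: Juno wins 17–12.
Delta beats each rival — Iris (29–0), Granite (19–10), Juno (19–10), Beacon (29–0) — so Delta is the Condorcet winner.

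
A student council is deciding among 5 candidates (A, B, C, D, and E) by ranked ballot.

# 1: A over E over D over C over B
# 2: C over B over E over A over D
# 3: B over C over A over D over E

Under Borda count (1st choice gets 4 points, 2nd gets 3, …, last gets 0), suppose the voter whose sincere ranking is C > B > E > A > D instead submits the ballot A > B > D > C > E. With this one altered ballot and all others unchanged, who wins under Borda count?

A

Borda totals with the altered ballot: A 10, B 7, C 5, D 5, E 3.
The switch changes the winner from C to A.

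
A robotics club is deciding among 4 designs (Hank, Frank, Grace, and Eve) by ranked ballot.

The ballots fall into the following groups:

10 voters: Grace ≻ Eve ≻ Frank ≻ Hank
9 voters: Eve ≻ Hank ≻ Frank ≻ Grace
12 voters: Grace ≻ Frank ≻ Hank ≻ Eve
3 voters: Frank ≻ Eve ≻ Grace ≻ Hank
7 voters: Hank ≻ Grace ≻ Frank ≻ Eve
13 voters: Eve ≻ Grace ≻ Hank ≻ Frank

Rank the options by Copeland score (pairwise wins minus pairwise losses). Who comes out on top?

Grace

Pairwise results:
  Hank vs Frank: Hank wins 29–25.
  Hank vs Grace: Grace wins 38–16.
  Hank vs Eve: Eve wins 35–19.
  Frank vs Grace: Grace wins 42–12.
  Frank vs Eve: Eve wins 32–22.
  Grace vs Eve: Grace wins 29–25.
Copeland scores (wins − losses):
  Hank: 1 − 2 = -1
  Frank: 0 − 3 = -3
  Grace: 3 − 0 = 3
  Eve: 2 − 1 = 1
Grace has the best Copeland score.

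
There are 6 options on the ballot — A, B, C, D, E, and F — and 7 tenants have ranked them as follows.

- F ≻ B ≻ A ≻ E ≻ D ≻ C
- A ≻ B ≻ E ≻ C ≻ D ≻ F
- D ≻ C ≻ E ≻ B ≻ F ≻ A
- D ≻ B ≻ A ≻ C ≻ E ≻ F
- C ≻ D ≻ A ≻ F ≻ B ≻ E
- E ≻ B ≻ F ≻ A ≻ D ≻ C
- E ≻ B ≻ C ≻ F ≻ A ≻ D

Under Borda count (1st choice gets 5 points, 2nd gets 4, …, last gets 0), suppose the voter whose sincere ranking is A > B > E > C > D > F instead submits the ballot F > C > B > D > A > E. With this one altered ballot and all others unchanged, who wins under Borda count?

B

Borda totals with the altered ballot: A 13, B 22, C 18, D 18, E 16, F 18.
The winner is unchanged: still B.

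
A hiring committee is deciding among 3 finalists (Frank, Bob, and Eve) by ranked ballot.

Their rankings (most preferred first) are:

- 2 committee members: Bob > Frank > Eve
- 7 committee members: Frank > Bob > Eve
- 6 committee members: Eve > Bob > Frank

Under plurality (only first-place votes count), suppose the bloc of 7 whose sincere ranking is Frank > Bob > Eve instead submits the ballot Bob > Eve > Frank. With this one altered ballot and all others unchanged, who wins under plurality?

First-place totals with the altered ballot: Frank 0, Bob 9, Eve 6.
The switch changes the winner from Frank to Bob.

Bob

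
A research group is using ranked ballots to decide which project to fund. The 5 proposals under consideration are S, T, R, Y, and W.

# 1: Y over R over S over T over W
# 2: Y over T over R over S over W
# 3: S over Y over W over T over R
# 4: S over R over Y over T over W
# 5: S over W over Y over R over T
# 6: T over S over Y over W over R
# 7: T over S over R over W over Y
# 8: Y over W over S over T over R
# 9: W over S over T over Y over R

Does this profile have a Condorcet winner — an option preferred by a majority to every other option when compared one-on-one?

Yes

Head-to-head results (9 voters total):
S vs T: S wins 6–3.
S vs R: S wins 7–2.
S vs Y: S wins 6–3.
S vs W: S wins 7–2.
T vs R: T wins 6–3.
T vs Y: Y wins 6–3.
T vs W: T wins 5–4.
R vs Y: Y wins 7–2.
R vs W: W wins 5–4.
Y vs W: Y wins 6–3.
S beats each rival — T (6–3), R (7–2), Y (6–3), W (7–2) — so S is the Condorcet winner.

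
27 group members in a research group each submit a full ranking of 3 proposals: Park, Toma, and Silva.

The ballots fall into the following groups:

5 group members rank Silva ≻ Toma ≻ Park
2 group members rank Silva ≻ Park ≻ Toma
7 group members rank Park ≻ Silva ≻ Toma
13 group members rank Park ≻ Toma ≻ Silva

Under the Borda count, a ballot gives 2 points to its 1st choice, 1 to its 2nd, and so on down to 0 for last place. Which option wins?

Park

Borda scores:
  Park: 5·0 + 2·1 + 7·2 + 13·2 = 42
  Toma: 5·1 + 2·0 + 7·0 + 13·1 = 18
  Silva: 5·2 + 2·2 + 7·1 + 13·0 = 21
Park has the highest total.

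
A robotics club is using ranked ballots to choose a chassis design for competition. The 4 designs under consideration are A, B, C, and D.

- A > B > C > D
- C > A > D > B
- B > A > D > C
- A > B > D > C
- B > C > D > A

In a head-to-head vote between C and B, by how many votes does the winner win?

Ballots ranking C above B: 1.
Ballots ranking B above C: 4.
B wins 4–1, a margin of 3.

3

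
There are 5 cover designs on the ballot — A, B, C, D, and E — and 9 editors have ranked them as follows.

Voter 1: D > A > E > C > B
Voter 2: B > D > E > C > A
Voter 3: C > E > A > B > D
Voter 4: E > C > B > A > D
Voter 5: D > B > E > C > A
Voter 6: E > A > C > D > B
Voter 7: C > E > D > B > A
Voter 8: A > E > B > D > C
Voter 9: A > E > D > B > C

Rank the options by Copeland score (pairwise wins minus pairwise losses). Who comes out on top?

Pairwise results:
  A vs B: A wins 5–4.
  A vs C: C wins 5–4.
  A vs D: A wins 5–4.
  A vs E: E wins 6–3.
  B vs C: C wins 5–4.
  B vs D: D wins 5–4.
  B vs E: E wins 7–2.
  C vs D: D wins 5–4.
  C vs E: E wins 7–2.
  D vs E: E wins 6–3.
Copeland scores (wins − losses):
  A: 2 − 2 = 0
  B: 0 − 4 = -4
  C: 2 − 2 = 0
  D: 2 − 2 = 0
  E: 4 − 0 = 4
E has the best Copeland score.

E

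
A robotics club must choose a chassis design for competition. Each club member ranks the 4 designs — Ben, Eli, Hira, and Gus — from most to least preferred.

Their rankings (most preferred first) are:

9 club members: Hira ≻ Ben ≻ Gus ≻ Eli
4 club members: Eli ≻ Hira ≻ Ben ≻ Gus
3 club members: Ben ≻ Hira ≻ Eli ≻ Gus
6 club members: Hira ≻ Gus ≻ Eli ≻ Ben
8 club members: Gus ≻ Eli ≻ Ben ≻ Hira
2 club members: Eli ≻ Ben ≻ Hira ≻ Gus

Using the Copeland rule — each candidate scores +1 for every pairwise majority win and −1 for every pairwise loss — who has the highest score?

Hira

Pairwise results:
  Ben vs Eli: Eli wins 20–12.
  Ben vs Hira: Hira wins 19–13.
  Ben vs Gus: Ben wins 18–14.
  Eli vs Hira: Hira wins 18–14.
  Eli vs Gus: Gus wins 23–9.
  Hira vs Gus: Hira wins 24–8.
Copeland scores (wins − losses):
  Ben: 1 − 2 = -1
  Eli: 1 − 2 = -1
  Hira: 3 − 0 = 3
  Gus: 1 − 2 = -1
Hira has the best Copeland score.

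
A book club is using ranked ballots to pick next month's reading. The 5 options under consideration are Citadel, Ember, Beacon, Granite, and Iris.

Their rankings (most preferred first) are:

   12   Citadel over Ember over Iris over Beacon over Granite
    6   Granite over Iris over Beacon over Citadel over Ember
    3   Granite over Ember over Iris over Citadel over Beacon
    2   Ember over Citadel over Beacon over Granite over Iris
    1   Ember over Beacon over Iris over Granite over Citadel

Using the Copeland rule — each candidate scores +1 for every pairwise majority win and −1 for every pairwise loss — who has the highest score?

Pairwise results:
  Citadel vs Ember: Citadel wins 18–6.
  Citadel vs Beacon: Citadel wins 17–7.
  Citadel vs Granite: Citadel wins 14–10.
  Citadel vs Iris: Citadel wins 14–10.
  Ember vs Beacon: Ember wins 18–6.
  Ember vs Granite: Ember wins 15–9.
  Ember vs Iris: Ember wins 18–6.
  Beacon vs Granite: Beacon wins 15–9.
  Beacon vs Iris: Iris wins 21–3.
  Granite vs Iris: Iris wins 13–11.
Copeland scores (wins − losses):
  Citadel: 4 − 0 = 4
  Ember: 3 − 1 = 2
  Beacon: 1 − 3 = -2
  Granite: 0 − 4 = -4
  Iris: 2 − 2 = 0
Citadel has the best Copeland score.

Citadel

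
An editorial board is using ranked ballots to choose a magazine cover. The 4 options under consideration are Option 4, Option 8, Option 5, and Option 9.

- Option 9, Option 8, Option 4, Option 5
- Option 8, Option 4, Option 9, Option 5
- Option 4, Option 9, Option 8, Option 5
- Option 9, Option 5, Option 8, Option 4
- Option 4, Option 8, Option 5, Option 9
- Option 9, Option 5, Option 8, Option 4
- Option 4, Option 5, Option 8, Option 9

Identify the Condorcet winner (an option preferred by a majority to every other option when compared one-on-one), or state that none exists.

None — there is no Condorcet winner

Head-to-head results (7 voters total):
Option 4 vs Option 8: Option 8 wins 4–3.
Option 4 vs Option 5: Option 4 wins 5–2.
Option 4 vs Option 9: Option 4 wins 4–3.
Option 8 vs Option 5: Option 8 wins 4–3.
Option 8 vs Option 9: Option 9 wins 4–3.
Option 5 vs Option 9: Option 9 wins 5–2.
No candidate beats all others: Option 4 beats Option 9 beats Option 8 beats Option 4, a majority cycle.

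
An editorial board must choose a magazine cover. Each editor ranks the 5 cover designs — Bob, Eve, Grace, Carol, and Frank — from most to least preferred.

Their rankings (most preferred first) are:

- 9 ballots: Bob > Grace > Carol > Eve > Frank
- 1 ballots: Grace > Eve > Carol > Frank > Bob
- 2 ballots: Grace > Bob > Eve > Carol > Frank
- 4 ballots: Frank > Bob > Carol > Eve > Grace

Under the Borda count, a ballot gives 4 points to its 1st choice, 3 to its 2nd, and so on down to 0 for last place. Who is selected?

Bob

Borda scores:
  Bob: 9·4 + 0 + 2·3 + 4·3 = 54
  Eve: 9·1 + 3 + 2·2 + 4·1 = 20
  Grace: 9·3 + 4 + 2·4 + 4·0 = 39
  Carol: 9·2 + 2 + 2·1 + 4·2 = 30
  Frank: 9·0 + 1 + 2·0 + 4·4 = 17
Bob has the highest total.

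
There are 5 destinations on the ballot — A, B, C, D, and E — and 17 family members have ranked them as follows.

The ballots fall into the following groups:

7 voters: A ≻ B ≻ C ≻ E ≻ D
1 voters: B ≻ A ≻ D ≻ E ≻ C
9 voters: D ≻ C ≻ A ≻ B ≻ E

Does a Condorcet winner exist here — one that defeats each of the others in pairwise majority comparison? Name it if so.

Head-to-head results (17 voters total):
A vs B: A wins 16–1.
A vs C: C wins 9–8.
A vs D: D wins 9–8.
A vs E: A wins 17–0.
B vs C: C wins 9–8.
B vs D: D wins 9–8.
B vs E: B wins 17–0.
C vs D: D wins 10–7.
C vs E: C wins 16–1.
D vs E: D wins 10–7.
D beats each rival — A (9–8), B (9–8), C (10–7), E (10–7) — so D is the Condorcet winner.

D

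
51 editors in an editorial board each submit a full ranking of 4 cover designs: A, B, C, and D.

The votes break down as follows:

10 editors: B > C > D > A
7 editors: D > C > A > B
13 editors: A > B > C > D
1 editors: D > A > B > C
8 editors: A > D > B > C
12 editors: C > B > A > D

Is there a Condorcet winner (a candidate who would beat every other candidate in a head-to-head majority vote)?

Head-to-head results (51 voters total):
A vs B: A wins 29–22.
A vs C: C wins 29–22.
A vs D: A wins 33–18.
B vs C: B wins 32–19.
B vs D: B wins 35–16.
C vs D: C wins 35–16.
No candidate beats all others: A beats B beats C beats A, a majority cycle.

No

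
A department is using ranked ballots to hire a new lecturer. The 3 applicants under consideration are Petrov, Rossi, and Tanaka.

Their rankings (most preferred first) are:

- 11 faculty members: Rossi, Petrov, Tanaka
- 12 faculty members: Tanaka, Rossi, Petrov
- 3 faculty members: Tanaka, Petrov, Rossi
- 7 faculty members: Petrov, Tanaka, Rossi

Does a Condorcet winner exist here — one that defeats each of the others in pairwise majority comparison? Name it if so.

None — there is no Condorcet winner

Head-to-head results (33 voters total):
Petrov vs Rossi: Rossi wins 23–10.
Petrov vs Tanaka: Petrov wins 18–15.
Rossi vs Tanaka: Tanaka wins 22–11.
No candidate beats all others: Petrov beats Tanaka beats Rossi beats Petrov, a majority cycle.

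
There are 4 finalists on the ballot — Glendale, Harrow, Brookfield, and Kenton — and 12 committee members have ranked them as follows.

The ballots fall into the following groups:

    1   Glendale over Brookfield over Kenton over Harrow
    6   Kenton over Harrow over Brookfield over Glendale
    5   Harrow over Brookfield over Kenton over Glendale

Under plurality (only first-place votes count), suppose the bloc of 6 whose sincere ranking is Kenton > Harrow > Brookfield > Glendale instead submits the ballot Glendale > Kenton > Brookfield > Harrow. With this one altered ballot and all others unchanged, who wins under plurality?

First-place totals with the altered ballot: Glendale 7, Harrow 5, Brookfield 0, Kenton 0.
The switch changes the winner from Kenton to Glendale.

Glendale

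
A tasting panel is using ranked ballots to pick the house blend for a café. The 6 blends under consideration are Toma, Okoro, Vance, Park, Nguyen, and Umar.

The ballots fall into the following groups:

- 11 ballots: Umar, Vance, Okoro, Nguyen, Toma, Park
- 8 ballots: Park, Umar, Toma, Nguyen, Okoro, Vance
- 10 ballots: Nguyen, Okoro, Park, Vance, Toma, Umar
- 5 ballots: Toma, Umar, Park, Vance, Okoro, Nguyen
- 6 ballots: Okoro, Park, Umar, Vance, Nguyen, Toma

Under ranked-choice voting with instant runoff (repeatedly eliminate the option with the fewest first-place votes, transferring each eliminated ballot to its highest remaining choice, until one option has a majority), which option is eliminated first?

Vance

Round 1: Umar 11, Nguyen 10, Park 8, Okoro 6, Toma 5, Vance 0. Vance has the fewest and is eliminated.
Round 2: Umar 11, Nguyen 10, Park 8, Okoro 6, Toma 5. Toma has the fewest and is eliminated.
Round 3: Umar 16, Nguyen 10, Park 8, Okoro 6. Okoro has the fewest and is eliminated.
Round 4: Umar 16, Park 14, Nguyen 10. Nguyen has the fewest and is eliminated.
Round 5: Park 24, Umar 16. Park has a majority.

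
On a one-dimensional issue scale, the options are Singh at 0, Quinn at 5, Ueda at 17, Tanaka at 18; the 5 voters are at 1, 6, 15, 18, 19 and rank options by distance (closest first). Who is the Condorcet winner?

With single-peaked preferences on a line, the Condorcet winner is the candidate closest to the median voter.
The median voter (position 15) is closest to Ueda at 17.
Check: Ueda vs Tanaka — voters closer to Ueda: 3 of 5.

Ueda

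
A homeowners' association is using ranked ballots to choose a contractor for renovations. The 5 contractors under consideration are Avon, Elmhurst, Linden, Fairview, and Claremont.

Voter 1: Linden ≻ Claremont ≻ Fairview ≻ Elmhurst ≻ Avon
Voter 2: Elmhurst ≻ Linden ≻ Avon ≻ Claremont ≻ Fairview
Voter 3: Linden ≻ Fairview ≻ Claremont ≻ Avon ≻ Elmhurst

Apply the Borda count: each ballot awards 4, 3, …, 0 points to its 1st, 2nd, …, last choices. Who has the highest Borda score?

Borda scores:
  Avon: 0 + 2 + 1 = 3
  Elmhurst: 1 + 4 + 0 = 5
  Linden: 4 + 3 + 4 = 11
  Fairview: 2 + 0 + 3 = 5
  Claremont: 3 + 1 + 2 = 6
Linden has the highest total.

Linden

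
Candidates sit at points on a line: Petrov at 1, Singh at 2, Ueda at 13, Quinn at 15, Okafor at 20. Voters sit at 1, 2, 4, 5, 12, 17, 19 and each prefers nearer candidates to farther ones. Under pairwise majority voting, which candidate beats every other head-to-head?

With single-peaked preferences on a line, the Condorcet winner is the candidate closest to the median voter.
The median voter (position 5) is closest to Singh at 2.
Check: Singh vs Petrov — voters closer to Singh: 6 of 7.

Singh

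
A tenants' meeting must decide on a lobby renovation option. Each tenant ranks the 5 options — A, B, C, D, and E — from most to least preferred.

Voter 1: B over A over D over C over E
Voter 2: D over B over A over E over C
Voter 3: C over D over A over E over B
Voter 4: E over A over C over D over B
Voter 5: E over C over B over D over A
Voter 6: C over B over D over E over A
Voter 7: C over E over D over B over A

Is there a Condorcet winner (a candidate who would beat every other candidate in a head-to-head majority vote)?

Head-to-head results (7 voters total):
A vs B: B wins 5–2.
A vs C: C wins 4–3.
A vs D: D wins 5–2.
A vs E: E wins 4–3.
B vs C: C wins 5–2.
B vs D: D wins 4–3.
B vs E: E wins 4–3.
C vs D: C wins 5–2.
C vs E: C wins 4–3.
D vs E: D wins 4–3.
C beats each rival — A (4–3), B (5–2), D (5–2), E (4–3) — so C is the Condorcet winner.

Yes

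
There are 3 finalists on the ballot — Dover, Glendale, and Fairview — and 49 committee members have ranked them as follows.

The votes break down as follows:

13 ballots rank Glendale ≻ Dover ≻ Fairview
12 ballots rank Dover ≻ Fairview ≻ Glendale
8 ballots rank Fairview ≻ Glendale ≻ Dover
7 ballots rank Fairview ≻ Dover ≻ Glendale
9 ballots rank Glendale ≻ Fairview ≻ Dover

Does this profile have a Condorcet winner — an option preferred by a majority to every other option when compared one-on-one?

No

Head-to-head results (49 voters total):
Dover vs Glendale: Glendale wins 30–19.
Dover vs Fairview: Dover wins 25–24.
Glendale vs Fairview: Fairview wins 27–22.
No candidate beats all others: Dover beats Fairview beats Glendale beats Dover, a majority cycle.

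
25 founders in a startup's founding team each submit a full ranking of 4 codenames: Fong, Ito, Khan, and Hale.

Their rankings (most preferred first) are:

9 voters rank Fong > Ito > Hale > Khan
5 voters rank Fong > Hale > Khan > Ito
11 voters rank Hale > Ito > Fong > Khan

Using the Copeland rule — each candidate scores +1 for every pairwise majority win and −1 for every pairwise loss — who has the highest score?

Fong

Pairwise results:
  Fong vs Ito: Fong wins 14–11.
  Fong vs Khan: Fong wins 25–0.
  Fong vs Hale: Fong wins 14–11.
  Ito vs Khan: Ito wins 20–5.
  Ito vs Hale: Hale wins 16–9.
  Khan vs Hale: Hale wins 25–0.
Copeland scores (wins − losses):
  Fong: 3 − 0 = 3
  Ito: 1 − 2 = -1
  Khan: 0 − 3 = -3
  Hale: 2 − 1 = 1
Fong has the best Copeland score.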